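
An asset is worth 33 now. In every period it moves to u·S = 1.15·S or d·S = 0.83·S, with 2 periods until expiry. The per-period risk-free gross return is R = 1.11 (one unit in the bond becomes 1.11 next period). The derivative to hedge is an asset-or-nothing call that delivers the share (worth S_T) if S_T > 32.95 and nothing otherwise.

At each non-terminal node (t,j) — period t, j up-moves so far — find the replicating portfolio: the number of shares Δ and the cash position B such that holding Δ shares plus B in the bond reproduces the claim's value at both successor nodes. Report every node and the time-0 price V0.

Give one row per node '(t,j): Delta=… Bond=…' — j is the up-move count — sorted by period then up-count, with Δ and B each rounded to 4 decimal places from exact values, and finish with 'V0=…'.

No-arbitrage ⇒ martingale measure with p* = (R−d)/(u−d) = 0.8750.
Terminal payoffs: V(2,0)=0.0000, V(2,1)=0.0000, V(2,2)=43.6425
Node (1,0) S=27.3900: V=(p*·0.0000+(1−p*)·0.0000)/1.11=0.0000; Δ=(0.0000−0.0000)/(31.4985−22.7337)=0.0000; B=V−Δ·S=0.0000
Node (1,1) S=37.9500: V=(p*·43.6425+(1−p*)·0.0000)/1.11=34.4029; Δ=(43.6425−0.0000)/(43.6425−31.4985)=3.5938; B=V−Δ·S=-101.9799
Node (0,0) S=33.0000: V=(p*·34.4029+(1−p*)·0.0000)/1.11=27.1194; Δ=(34.4029−0.0000)/(37.9500−27.3900)=3.2578; B=V−Δ·S=-80.3896
The time-0 hedge costs 27.1194, which is the no-arbitrage price.

(0,0): Delta=3.2578 Bond=-80.3896
(1,0): Delta=0.0000 Bond=0.0000
(1,1): Delta=3.5938 Bond=-101.9799
V0=27.1194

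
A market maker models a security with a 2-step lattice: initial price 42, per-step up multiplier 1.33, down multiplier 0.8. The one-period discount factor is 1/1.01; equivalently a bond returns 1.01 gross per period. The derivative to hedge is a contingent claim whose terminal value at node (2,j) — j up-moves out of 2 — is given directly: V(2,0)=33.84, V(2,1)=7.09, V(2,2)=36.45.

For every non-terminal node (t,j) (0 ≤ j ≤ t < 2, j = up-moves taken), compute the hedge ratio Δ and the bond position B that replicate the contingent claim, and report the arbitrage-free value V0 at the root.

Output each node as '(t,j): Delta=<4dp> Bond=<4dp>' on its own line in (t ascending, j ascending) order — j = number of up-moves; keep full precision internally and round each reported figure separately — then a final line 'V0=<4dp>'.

(0,0): Delta=-0.2009 Bond=29.4679
(1,0): Delta=-1.5021 Bond=73.4825
(1,1): Delta=0.9917 Bond=-36.8584
V0=21.0282

Since d<R<u, set p* = (R−d)/(u−d) = 0.3962; price each node as the discounted p*-expectation of its children.
At expiry t=2: V(2,0)=33.8400, V(2,1)=7.0900, V(2,2)=36.4500
(1,0): S=33.6000. Δ = (V_up−V_dn)/(S_up−S_dn) = (7.0900−33.8400)/(44.6880−26.8800) = -1.5021. V = [p*·7.0900 + (1−p*)·33.8400]/1.01 = 23.0108. B = V − Δ·S = 73.4825.
(1,1): S=55.8600. Δ = (V_up−V_dn)/(S_up−S_dn) = (36.4500−7.0900)/(74.2938−44.6880) = 0.9917. V = [p*·36.4500 + (1−p*)·7.0900]/1.01 = 18.5378. B = V − Δ·S = -36.8584.
(0,0): S=42.0000. Δ = (V_up−V_dn)/(S_up−S_dn) = (18.5378−23.0108)/(55.8600−33.6000) = -0.2009. V = [p*·18.5378 + (1−p*)·23.0108]/1.01 = 21.0282. B = V − Δ·S = 29.4679.
Self-financing check: at every node Δ·S+B equals the discounted successor values.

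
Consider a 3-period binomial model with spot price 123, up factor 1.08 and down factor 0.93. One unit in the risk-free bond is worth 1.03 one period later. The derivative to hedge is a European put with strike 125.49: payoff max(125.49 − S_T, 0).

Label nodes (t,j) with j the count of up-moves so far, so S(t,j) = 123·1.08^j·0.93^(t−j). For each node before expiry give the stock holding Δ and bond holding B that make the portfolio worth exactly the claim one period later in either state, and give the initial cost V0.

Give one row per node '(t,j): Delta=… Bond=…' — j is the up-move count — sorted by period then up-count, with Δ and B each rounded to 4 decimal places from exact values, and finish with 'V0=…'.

(0,0): Delta=-0.3312 Bond=43.7920
(1,0): Delta=-0.7007 Bond=87.3731
(1,1): Delta=-0.1721 Bond=23.9721
(2,0): Delta=-1.0000 Bond=121.8350
(2,1): Delta=-0.5718 Bond=74.0739
(2,2): Delta=0.0000 Bond=0.0000
V0=3.0550

Since d<R<u, set p* = (R−d)/(u−d) = 0.6667; price each node as the discounted p*-expectation of its children.
Terminal values V(3,·): V(3,0)=26.5541, V(3,1)=10.5967, V(3,2)=0.0000, V(3,3)=0.0000
Node (2,0) S=106.3827: V=(p*·10.5967+(1−p*)·26.5541)/1.03=15.4523; Δ=(10.5967−26.5541)/(114.8933−98.9359)=-1.0000; B=V−Δ·S=121.8350
Node (2,1) S=123.5412: V=(p*·0.0000+(1−p*)·10.5967)/1.03=3.4293; Δ=(0.0000−10.5967)/(133.4245−114.8933)=-0.5718; B=V−Δ·S=74.0739
Node (2,2) S=143.4672: V=(p*·0.0000+(1−p*)·0.0000)/1.03=0.0000; Δ=(0.0000−0.0000)/(154.9446−133.4245)=0.0000; B=V−Δ·S=0.0000
Node (1,0) S=114.3900: V=(p*·3.4293+(1−p*)·15.4523)/1.03=7.2204; Δ=(3.4293−15.4523)/(123.5412−106.3827)=-0.7007; B=V−Δ·S=87.3731
Node (1,1) S=132.8400: V=(p*·0.0000+(1−p*)·3.4293)/1.03=1.1098; Δ=(0.0000−3.4293)/(143.4672−123.5412)=-0.1721; B=V−Δ·S=23.9721
Node (0,0) S=123.0000: V=(p*·1.1098+(1−p*)·7.2204)/1.03=3.0550; Δ=(1.1098−7.2204)/(132.8400−114.3900)=-0.3312; B=V−Δ·S=43.7920
The time-0 hedge costs 3.0550, which is the no-arbitrage price.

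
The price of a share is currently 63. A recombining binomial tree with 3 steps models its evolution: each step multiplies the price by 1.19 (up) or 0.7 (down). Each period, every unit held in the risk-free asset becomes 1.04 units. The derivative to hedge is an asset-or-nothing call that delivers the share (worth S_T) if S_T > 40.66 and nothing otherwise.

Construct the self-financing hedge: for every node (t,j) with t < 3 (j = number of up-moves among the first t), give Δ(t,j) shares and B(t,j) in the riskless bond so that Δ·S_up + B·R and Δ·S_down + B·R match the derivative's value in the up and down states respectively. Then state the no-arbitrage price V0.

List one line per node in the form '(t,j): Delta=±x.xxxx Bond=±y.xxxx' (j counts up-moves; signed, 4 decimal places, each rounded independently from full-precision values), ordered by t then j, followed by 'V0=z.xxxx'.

(0,0): Delta=1.4249 Bond=-33.6932
(1,0): Delta=1.9282 Bond=-57.2335
(1,1): Delta=1.2943 Bond=-25.2501
(2,0): Delta=0.0000 Bond=0.0000
(2,1): Delta=2.4286 Bond=-85.7830
(2,2): Delta=1.0000 Bond=0.0000
V0=56.0783

The replicating-portfolio and risk-neutral prices coincide; use p* = (1.04−0.7)/(1.19−0.7) = 0.6939 for the latter.
Terminal payoffs: V(3,0)=0.0000, V(3,1)=0.0000, V(3,2)=62.4500, V(3,3)=106.1650
Node (2,0) S=30.8700: V=(p*·0.0000+(1−p*)·0.0000)/1.04=0.0000; Δ=(0.0000−0.0000)/(36.7353−21.6090)=0.0000; B=V−Δ·S=0.0000
Node (2,1) S=52.4790: V=(p*·62.4500+(1−p*)·0.0000)/1.04=41.6660; Δ=(62.4500−0.0000)/(62.4500−36.7353)=2.4286; B=V−Δ·S=-85.7830
Node (2,2) S=89.2143: V=(p*·106.1650+(1−p*)·62.4500)/1.04=89.2143; Δ=(106.1650−62.4500)/(106.1650−62.4500)=1.0000; B=V−Δ·S=0.0000
Node (1,0) S=44.1000: V=(p*·41.6660+(1−p*)·0.0000)/1.04=27.7991; Δ=(41.6660−0.0000)/(52.4790−30.8700)=1.9282; B=V−Δ·S=-57.2335
Node (1,1) S=74.9700: V=(p*·89.2143+(1−p*)·41.6660)/1.04=71.7872; Δ=(89.2143−41.6660)/(89.2143−52.4790)=1.2943; B=V−Δ·S=-25.2501
Node (0,0) S=63.0000: V=(p*·71.7872+(1−p*)·27.7991)/1.04=56.0783; Δ=(71.7872−27.7991)/(74.9700−44.1000)=1.4249; B=V−Δ·S=-33.6932
Root portfolio cost Δ·63+B reproduces V0=56.0783.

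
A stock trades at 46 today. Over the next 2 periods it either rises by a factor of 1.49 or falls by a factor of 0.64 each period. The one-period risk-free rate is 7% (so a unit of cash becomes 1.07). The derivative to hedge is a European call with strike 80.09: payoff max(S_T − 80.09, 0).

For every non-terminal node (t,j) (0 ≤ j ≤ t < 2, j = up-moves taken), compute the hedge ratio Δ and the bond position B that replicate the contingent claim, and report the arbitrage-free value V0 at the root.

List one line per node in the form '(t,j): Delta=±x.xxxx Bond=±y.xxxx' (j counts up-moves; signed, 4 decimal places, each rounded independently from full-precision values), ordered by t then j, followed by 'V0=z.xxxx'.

(0,0): Delta=0.2664 Bond=-7.3307
(1,0): Delta=0.0000 Bond=0.0000
(1,1): Delta=0.3782 Bond=-15.5054
V0=4.9253

No-arbitrage ⇒ martingale measure with p* = (R−d)/(u−d) = 0.5059.
Payoff layer (t=2): V(2,0)=0.0000, V(2,1)=0.0000, V(2,2)=22.0346
  t=1,j=0: stock 29.4400 → up 43.8656 (V=0.0000), down 18.8416 (V=0.0000). Price 0.0000; hedge Δ=0.0000, bond B=0.0000.
  t=1,j=1: stock 68.5400 → up 102.1246 (V=22.0346), down 43.8656 (V=0.0000). Price 10.4177; hedge Δ=0.3782, bond B=-15.5054.
  t=0,j=0: stock 46.0000 → up 68.5400 (V=10.4177), down 29.4400 (V=0.0000). Price 4.9253; hedge Δ=0.2664, bond B=-7.3307.
Self-financing check: at every node Δ·S+B equals the discounted successor values.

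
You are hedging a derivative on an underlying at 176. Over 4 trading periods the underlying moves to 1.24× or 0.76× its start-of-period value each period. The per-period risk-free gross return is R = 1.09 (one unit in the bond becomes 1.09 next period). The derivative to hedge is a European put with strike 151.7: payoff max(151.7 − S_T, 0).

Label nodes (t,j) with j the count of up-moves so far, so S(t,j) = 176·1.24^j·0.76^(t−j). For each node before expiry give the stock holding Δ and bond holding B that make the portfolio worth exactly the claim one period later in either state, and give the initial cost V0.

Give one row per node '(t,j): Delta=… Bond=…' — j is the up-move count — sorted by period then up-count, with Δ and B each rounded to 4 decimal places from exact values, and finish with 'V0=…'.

(0,0): Delta=-0.1133 Bond=23.8842
(1,0): Delta=-0.3623 Bond=59.3520
(1,1): Delta=-0.0439 Bond=10.8892
(2,0): Delta=-0.9404 Bond=123.4603
(2,1): Delta=-0.2013 Bond=37.9816
(2,2): Delta=0.0000 Bond=0.0000
(3,0): Delta=-1.0000 Bond=139.1743
(3,1): Delta=-0.9238 Bond=132.4797
(3,2): Delta=0.0000 Bond=0.0000
(3,3): Delta=0.0000 Bond=0.0000
V0=3.9515

Under the risk-neutral measure, an up-move has probability p* = (R−d)/(u−d) = 0.6875 and values discount at R = 1.09.
Payoff layer (t=4): V(4,0)=92.9826, V(4,1)=55.8979, V(4,2)=0.0000, V(4,3)=0.0000, V(4,4)=0.0000
Node (3,0) S=77.2598: V=(p*·55.8979+(1−p*)·92.9826)/1.09=61.9145; Δ=(55.8979−92.9826)/(95.8021−58.7174)=-1.0000; B=V−Δ·S=139.1743
Node (3,1) S=126.0554: V=(p*·0.0000+(1−p*)·55.8979)/1.09=16.0258; Δ=(0.0000−55.8979)/(156.3087−95.8021)=-0.9238; B=V−Δ·S=132.4797
Node (3,2) S=205.6694: V=(p*·0.0000+(1−p*)·0.0000)/1.09=0.0000; Δ=(0.0000−0.0000)/(255.0300−156.3087)=0.0000; B=V−Δ·S=0.0000
Node (3,3) S=335.5658: V=(p*·0.0000+(1−p*)·0.0000)/1.09=0.0000; Δ=(0.0000−0.0000)/(416.1016−255.0300)=0.0000; B=V−Δ·S=0.0000
Node (2,0) S=101.6576: V=(p*·16.0258+(1−p*)·61.9145)/1.09=27.8587; Δ=(16.0258−61.9145)/(126.0554−77.2598)=-0.9404; B=V−Δ·S=123.4603
Node (2,1) S=165.8624: V=(p*·0.0000+(1−p*)·16.0258)/1.09=4.5945; Δ=(0.0000−16.0258)/(205.6694−126.0554)=-0.2013; B=V−Δ·S=37.9816
Node (2,2) S=270.6176: V=(p*·0.0000+(1−p*)·0.0000)/1.09=0.0000; Δ=(0.0000−0.0000)/(335.5658−205.6694)=0.0000; B=V−Δ·S=0.0000
Node (1,0) S=133.7600: V=(p*·4.5945+(1−p*)·27.8587)/1.09=10.8850; Δ=(4.5945−27.8587)/(165.8624−101.6576)=-0.3623; B=V−Δ·S=59.3520
Node (1,1) S=218.2400: V=(p*·0.0000+(1−p*)·4.5945)/1.09=1.3172; Δ=(0.0000−4.5945)/(270.6176−165.8624)=-0.0439; B=V−Δ·S=10.8892
Node (0,0) S=176.0000: V=(p*·1.3172+(1−p*)·10.8850)/1.09=3.9515; Δ=(1.3172−10.8850)/(218.2400−133.7600)=-0.1133; B=V−Δ·S=23.8842
The time-0 hedge costs 3.9515, which is the no-arbitrage price.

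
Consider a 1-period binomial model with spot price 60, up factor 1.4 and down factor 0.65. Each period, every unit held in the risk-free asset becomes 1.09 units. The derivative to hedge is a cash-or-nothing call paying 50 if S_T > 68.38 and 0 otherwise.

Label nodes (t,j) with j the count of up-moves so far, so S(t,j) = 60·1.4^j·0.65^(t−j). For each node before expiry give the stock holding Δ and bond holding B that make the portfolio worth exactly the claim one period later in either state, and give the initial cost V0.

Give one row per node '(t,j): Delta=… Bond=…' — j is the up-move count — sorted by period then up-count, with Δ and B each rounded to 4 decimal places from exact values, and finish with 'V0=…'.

The replicating-portfolio and risk-neutral prices coincide; use p* = (1.09−0.65)/(1.4−0.65) = 0.5867 for the latter.
At expiry t=1: V(1,0)=0.0000, V(1,1)=50.0000
Node (0,0) S=60.0000: V=(p*·50.0000+(1−p*)·0.0000)/1.09=26.9113; Δ=(50.0000−0.0000)/(84.0000−39.0000)=1.1111; B=V−Δ·S=-39.7554
Check: Δ(0,0)·S0 + B(0,0) = 26.9113 = V0.

(0,0): Delta=1.1111 Bond=-39.7554
V0=26.9113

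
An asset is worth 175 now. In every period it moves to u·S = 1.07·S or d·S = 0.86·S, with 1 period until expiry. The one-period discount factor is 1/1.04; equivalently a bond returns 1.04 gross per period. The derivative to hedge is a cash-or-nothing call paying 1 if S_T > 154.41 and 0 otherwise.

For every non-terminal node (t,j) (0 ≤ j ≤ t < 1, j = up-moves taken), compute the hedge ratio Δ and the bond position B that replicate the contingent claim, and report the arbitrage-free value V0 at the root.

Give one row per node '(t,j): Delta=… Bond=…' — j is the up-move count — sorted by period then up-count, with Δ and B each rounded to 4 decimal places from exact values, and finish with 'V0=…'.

Since d<R<u, set p* = (R−d)/(u−d) = 0.8571; price each node as the discounted p*-expectation of its children.
Terminal payoffs: V(1,0)=0.0000, V(1,1)=1.0000
(0,0): S=175.0000. Δ = (V_up−V_dn)/(S_up−S_dn) = (1.0000−0.0000)/(187.2500−150.5000) = 0.0272. V = [p*·1.0000 + (1−p*)·0.0000]/1.04 = 0.8242. B = V − Δ·S = -3.9377.
Self-financing check: at every node Δ·S+B equals the discounted successor values.

(0,0): Delta=0.0272 Bond=-3.9377
V0=0.8242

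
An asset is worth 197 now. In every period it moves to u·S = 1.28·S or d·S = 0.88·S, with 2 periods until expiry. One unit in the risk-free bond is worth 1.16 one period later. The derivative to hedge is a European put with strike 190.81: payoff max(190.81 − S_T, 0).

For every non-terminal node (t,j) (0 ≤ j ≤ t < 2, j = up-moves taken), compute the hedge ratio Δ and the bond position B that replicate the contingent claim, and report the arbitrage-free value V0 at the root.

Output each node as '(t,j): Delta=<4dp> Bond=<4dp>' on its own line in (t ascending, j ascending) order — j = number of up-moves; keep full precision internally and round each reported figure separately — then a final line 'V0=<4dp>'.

No-arbitrage ⇒ martingale measure with p* = (R−d)/(u−d) = 0.7000.
At expiry t=2: V(2,0)=38.2532, V(2,1)=0.0000, V(2,2)=0.0000
Node (1,0) S=173.3600: V=(p*·0.0000+(1−p*)·38.2532)/1.16=9.8931; Δ=(0.0000−38.2532)/(221.9008−152.5568)=-0.5516; B=V−Δ·S=105.5261
Node (1,1) S=252.1600: V=(p*·0.0000+(1−p*)·0.0000)/1.16=0.0000; Δ=(0.0000−0.0000)/(322.7648−221.9008)=0.0000; B=V−Δ·S=0.0000
Node (0,0) S=197.0000: V=(p*·0.0000+(1−p*)·9.8931)/1.16=2.5586; Δ=(0.0000−9.8931)/(252.1600−173.3600)=-0.1255; B=V−Δ·S=27.2912
Each (Δ,B) replicates both successor values, so the strategy is self-financing and V0 is arbitrage-free.

(0,0): Delta=-0.1255 Bond=27.2912
(1,0): Delta=-0.5516 Bond=105.5261
(1,1): Delta=0.0000 Bond=0.0000
V0=2.5586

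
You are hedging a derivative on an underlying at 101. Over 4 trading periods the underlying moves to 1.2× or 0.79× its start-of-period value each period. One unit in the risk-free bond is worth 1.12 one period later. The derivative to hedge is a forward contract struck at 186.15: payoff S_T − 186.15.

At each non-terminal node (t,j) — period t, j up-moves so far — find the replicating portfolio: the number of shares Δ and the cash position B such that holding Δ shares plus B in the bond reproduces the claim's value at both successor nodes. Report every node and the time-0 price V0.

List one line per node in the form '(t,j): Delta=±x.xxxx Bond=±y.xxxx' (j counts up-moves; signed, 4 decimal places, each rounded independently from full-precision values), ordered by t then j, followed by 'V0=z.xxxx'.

The replicating-portfolio and risk-neutral prices coincide; use p* = (1.12−0.79)/(1.2−0.79) = 0.8049 for the latter.
Terminal payoffs: V(4,0)=-146.8104, V(4,1)=-126.3937, V(4,2)=-95.3809, V(4,3)=-48.2729, V(4,4)=23.2836
(3,0): S=49.7969. Δ = (V_up−V_dn)/(S_up−S_dn) = (-126.3937−-146.8104)/(59.7563−39.3396) = 1.0000. V = [p*·-126.3937 + (1−p*)·-146.8104]/1.12 = -116.4084. B = V − Δ·S = -166.2054.
(3,1): S=75.6409. Δ = (V_up−V_dn)/(S_up−S_dn) = (-95.3809−-126.3937)/(90.7691−59.7563) = 1.0000. V = [p*·-95.3809 + (1−p*)·-126.3937]/1.12 = -90.5644. B = V − Δ·S = -166.2054.
(3,2): S=114.8976. Δ = (V_up−V_dn)/(S_up−S_dn) = (-48.2729−-95.3809)/(137.8771−90.7691) = 1.0000. V = [p*·-48.2729 + (1−p*)·-95.3809]/1.12 = -51.3078. B = V − Δ·S = -166.2054.
(3,3): S=174.5280. Δ = (V_up−V_dn)/(S_up−S_dn) = (23.2836−-48.2729)/(209.4336−137.8771) = 1.0000. V = [p*·23.2836 + (1−p*)·-48.2729]/1.12 = 8.3226. B = V − Δ·S = -166.2054.
(2,0): S=63.0341. Δ = (V_up−V_dn)/(S_up−S_dn) = (-90.5644−-116.4084)/(75.6409−49.7969) = 1.0000. V = [p*·-90.5644 + (1−p*)·-116.4084]/1.12 = -85.3635. B = V − Δ·S = -148.3976.
(2,1): S=95.7480. Δ = (V_up−V_dn)/(S_up−S_dn) = (-51.3078−-90.5644)/(114.8976−75.6409) = 1.0000. V = [p*·-51.3078 + (1−p*)·-90.5644]/1.12 = -52.6496. B = V − Δ·S = -148.3976.
(2,2): S=145.4400. Δ = (V_up−V_dn)/(S_up−S_dn) = (8.3226−-51.3078)/(174.5280−114.8976) = 1.0000. V = [p*·8.3226 + (1−p*)·-51.3078]/1.12 = -2.9576. B = V − Δ·S = -148.3976.
(1,0): S=79.7900. Δ = (V_up−V_dn)/(S_up−S_dn) = (-52.6496−-85.3635)/(95.7480−63.0341) = 1.0000. V = [p*·-52.6496 + (1−p*)·-85.3635]/1.12 = -52.7079. B = V − Δ·S = -132.4979.
(1,1): S=121.2000. Δ = (V_up−V_dn)/(S_up−S_dn) = (-2.9576−-52.6496)/(145.4400−95.7480) = 1.0000. V = [p*·-2.9576 + (1−p*)·-52.6496]/1.12 = -11.2979. B = V − Δ·S = -132.4979.
(0,0): S=101.0000. Δ = (V_up−V_dn)/(S_up−S_dn) = (-11.2979−-52.7079)/(121.2000−79.7900) = 1.0000. V = [p*·-11.2979 + (1−p*)·-52.7079]/1.12 = -17.3017. B = V − Δ·S = -118.3017.
The time-0 hedge costs -17.3017, which is the no-arbitrage price.

(0,0): Delta=1.0000 Bond=-118.3017
(1,0): Delta=1.0000 Bond=-132.4979
(1,1): Delta=1.0000 Bond=-132.4979
(2,0): Delta=1.0000 Bond=-148.3976
(2,1): Delta=1.0000 Bond=-148.3976
(2,2): Delta=1.0000 Bond=-148.3976
(3,0): Delta=1.0000 Bond=-166.2054
(3,1): Delta=1.0000 Bond=-166.2054
(3,2): Delta=1.0000 Bond=-166.2054
(3,3): Delta=1.0000 Bond=-166.2054
V0=-17.3017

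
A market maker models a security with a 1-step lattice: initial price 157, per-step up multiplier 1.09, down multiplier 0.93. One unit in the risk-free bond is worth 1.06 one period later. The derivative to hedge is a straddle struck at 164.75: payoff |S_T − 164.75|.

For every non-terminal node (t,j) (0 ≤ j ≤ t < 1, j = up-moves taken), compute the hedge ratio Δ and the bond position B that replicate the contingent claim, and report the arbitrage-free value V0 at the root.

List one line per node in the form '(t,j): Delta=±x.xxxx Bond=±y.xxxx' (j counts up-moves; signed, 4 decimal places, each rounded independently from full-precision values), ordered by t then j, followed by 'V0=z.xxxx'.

Since d<R<u, set p* = (R−d)/(u−d) = 0.8125; price each node as the discounted p*-expectation of its children.
At expiry t=1: V(1,0)=18.7400, V(1,1)=6.3800
Node (0,0) S=157.0000: V=(p*·6.3800+(1−p*)·18.7400)/1.06=8.2052; Δ=(6.3800−18.7400)/(171.1300−146.0100)=-0.4920; B=V−Δ·S=85.4552
Self-financing check: at every node Δ·S+B equals the discounted successor values.

(0,0): Delta=-0.4920 Bond=85.4552
V0=8.2052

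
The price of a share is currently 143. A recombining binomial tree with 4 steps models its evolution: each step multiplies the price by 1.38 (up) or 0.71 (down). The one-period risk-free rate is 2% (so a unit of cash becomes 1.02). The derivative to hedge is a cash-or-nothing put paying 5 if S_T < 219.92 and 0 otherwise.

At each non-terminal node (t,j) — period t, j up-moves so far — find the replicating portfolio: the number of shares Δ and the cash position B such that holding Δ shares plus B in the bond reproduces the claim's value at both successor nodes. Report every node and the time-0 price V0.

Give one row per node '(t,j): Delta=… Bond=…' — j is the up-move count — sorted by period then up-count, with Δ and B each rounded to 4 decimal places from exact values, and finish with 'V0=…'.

Since d<R<u, set p* = (R−d)/(u−d) = 0.4627; price each node as the discounted p*-expectation of its children.
Terminal values V(4,·): V(4,0)=5.0000, V(4,1)=5.0000, V(4,2)=5.0000, V(4,3)=0.0000, V(4,4)=0.0000
(3,0): S=51.1813. Δ = (V_up−V_dn)/(S_up−S_dn) = (5.0000−5.0000)/(70.6302−36.3387) = 0.0000. V = [p*·5.0000 + (1−p*)·5.0000]/1.02 = 4.9020. B = V − Δ·S = 4.9020.
(3,1): S=99.4791. Δ = (V_up−V_dn)/(S_up−S_dn) = (5.0000−5.0000)/(137.2811−70.6302) = 0.0000. V = [p*·5.0000 + (1−p*)·5.0000]/1.02 = 4.9020. B = V − Δ·S = 4.9020.
(3,2): S=193.3537. Δ = (V_up−V_dn)/(S_up−S_dn) = (0.0000−5.0000)/(266.8282−137.2811) = -0.0386. V = [p*·0.0000 + (1−p*)·5.0000]/1.02 = 2.6339. B = V − Δ·S = 10.0966.
(3,3): S=375.8143. Δ = (V_up−V_dn)/(S_up−S_dn) = (0.0000−0.0000)/(518.6237−266.8282) = 0.0000. V = [p*·0.0000 + (1−p*)·0.0000]/1.02 = 0.0000. B = V − Δ·S = 0.0000.
(2,0): S=72.0863. Δ = (V_up−V_dn)/(S_up−S_dn) = (4.9020−4.9020)/(99.4791−51.1813) = 0.0000. V = [p*·4.9020 + (1−p*)·4.9020]/1.02 = 4.8058. B = V − Δ·S = 4.8058.
(2,1): S=140.1114. Δ = (V_up−V_dn)/(S_up−S_dn) = (2.6339−4.9020)/(193.3537−99.4791) = -0.0242. V = [p*·2.6339 + (1−p*)·4.9020]/1.02 = 3.7770. B = V − Δ·S = 7.1622.
(2,2): S=272.3292. Δ = (V_up−V_dn)/(S_up−S_dn) = (0.0000−2.6339)/(375.8143−193.3537) = -0.0144. V = [p*·0.0000 + (1−p*)·2.6339]/1.02 = 1.3875. B = V − Δ·S = 5.3187.
(1,0): S=101.5300. Δ = (V_up−V_dn)/(S_up−S_dn) = (3.7770−4.8058)/(140.1114−72.0863) = -0.0151. V = [p*·3.7770 + (1−p*)·4.8058]/1.02 = 4.2449. B = V − Δ·S = 5.7805.
(1,1): S=197.3400. Δ = (V_up−V_dn)/(S_up−S_dn) = (1.3875−3.7770)/(272.3292−140.1114) = -0.0181. V = [p*·1.3875 + (1−p*)·3.7770]/1.02 = 2.6190. B = V − Δ·S = 6.1855.
(0,0): S=143.0000. Δ = (V_up−V_dn)/(S_up−S_dn) = (2.6190−4.2449)/(197.3400−101.5300) = -0.0170. V = [p*·2.6190 + (1−p*)·4.2449]/1.02 = 3.4242. B = V − Δ·S = 5.8509.
Check: Δ(0,0)·S0 + B(0,0) = 3.4242 = V0.

(0,0): Delta=-0.0170 Bond=5.8509
(1,0): Delta=-0.0151 Bond=5.7805
(1,1): Delta=-0.0181 Bond=6.1855
(2,0): Delta=0.0000 Bond=4.8058
(2,1): Delta=-0.0242 Bond=7.1622
(2,2): Delta=-0.0144 Bond=5.3187
(3,0): Delta=0.0000 Bond=4.9020
(3,1): Delta=0.0000 Bond=4.9020
(3,2): Delta=-0.0386 Bond=10.0966
(3,3): Delta=0.0000 Bond=0.0000
V0=3.4242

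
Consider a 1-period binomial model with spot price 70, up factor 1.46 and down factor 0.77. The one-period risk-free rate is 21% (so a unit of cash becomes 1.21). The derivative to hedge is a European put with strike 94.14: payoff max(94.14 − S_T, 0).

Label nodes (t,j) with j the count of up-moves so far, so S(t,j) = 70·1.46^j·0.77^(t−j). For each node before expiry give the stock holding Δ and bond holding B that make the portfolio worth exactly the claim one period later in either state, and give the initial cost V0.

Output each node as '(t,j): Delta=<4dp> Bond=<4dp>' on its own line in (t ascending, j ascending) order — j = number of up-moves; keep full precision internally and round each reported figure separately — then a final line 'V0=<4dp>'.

(0,0): Delta=-0.8331 Bond=70.3682
V0=12.0493

Under the risk-neutral measure, an up-move has probability p* = (R−d)/(u−d) = 0.6377 and values discount at R = 1.21.
Terminal payoffs: V(1,0)=40.2400, V(1,1)=0.0000
(0,0): S=70.0000. Δ = (V_up−V_dn)/(S_up−S_dn) = (0.0000−40.2400)/(102.2000−53.9000) = -0.8331. V = [p*·0.0000 + (1−p*)·40.2400]/1.21 = 12.0493. B = V − Δ·S = 70.3682.
The time-0 hedge costs 12.0493, which is the no-arbitrage price.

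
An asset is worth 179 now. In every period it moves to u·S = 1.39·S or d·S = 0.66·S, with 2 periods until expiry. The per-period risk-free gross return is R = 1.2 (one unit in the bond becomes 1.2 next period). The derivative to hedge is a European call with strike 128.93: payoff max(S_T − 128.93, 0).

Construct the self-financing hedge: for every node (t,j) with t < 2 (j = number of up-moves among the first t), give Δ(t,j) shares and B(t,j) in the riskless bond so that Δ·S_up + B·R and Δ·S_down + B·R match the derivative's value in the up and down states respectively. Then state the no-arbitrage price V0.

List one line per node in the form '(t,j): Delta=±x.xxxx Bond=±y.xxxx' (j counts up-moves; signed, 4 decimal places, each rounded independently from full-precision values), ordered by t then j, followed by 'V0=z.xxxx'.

(0,0): Delta=0.9154 Bond=-71.9972
(1,0): Delta=0.4091 Bond=-26.5843
(1,1): Delta=1.0000 Bond=-107.4417
V0=91.8625

Risk-neutral probability p* = (R−d)/(u−d) = (1.2−0.66)/(1.39−0.66) = 0.7397.
At expiry t=2: V(2,0)=0.0000, V(2,1)=35.2846, V(2,2)=216.9159
Node (1,0) S=118.1400: V=(p*·35.2846+(1−p*)·0.0000)/1.2=21.7508; Δ=(35.2846−0.0000)/(164.2146−77.9724)=0.4091; B=V−Δ·S=-26.5843
Node (1,1) S=248.8100: V=(p*·216.9159+(1−p*)·35.2846)/1.2=141.3683; Δ=(216.9159−35.2846)/(345.8459−164.2146)=1.0000; B=V−Δ·S=-107.4417
Node (0,0) S=179.0000: V=(p*·141.3683+(1−p*)·21.7508)/1.2=91.8625; Δ=(141.3683−21.7508)/(248.8100−118.1400)=0.9154; B=V−Δ·S=-71.9972
Root portfolio cost Δ·179+B reproduces V0=91.8625.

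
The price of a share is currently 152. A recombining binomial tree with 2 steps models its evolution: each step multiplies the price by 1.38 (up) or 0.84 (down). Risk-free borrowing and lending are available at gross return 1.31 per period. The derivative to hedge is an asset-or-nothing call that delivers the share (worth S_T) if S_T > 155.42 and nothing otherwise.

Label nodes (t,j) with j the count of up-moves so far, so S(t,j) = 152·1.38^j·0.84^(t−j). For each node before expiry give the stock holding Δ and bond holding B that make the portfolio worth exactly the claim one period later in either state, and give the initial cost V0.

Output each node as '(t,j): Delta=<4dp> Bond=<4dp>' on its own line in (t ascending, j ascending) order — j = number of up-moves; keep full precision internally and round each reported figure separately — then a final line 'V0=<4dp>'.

(0,0): Delta=1.1293 Bond=-20.7038
(1,0): Delta=2.5556 Bond=-209.2263
(1,1): Delta=1.0000 Bond=0.0000
V0=150.9498

Under the risk-neutral measure, an up-move has probability p* = (R−d)/(u−d) = 0.8704 and values discount at R = 1.31.
Terminal payoffs: V(2,0)=0.0000, V(2,1)=176.1984, V(2,2)=289.4688
(1,0): S=127.6800. Δ = (V_up−V_dn)/(S_up−S_dn) = (176.1984−0.0000)/(176.1984−107.2512) = 2.5556. V = [p*·176.1984 + (1−p*)·0.0000]/1.31 = 117.0671. B = V − Δ·S = -209.2263.
(1,1): S=209.7600. Δ = (V_up−V_dn)/(S_up−S_dn) = (289.4688−176.1984)/(289.4688−176.1984) = 1.0000. V = [p*·289.4688 + (1−p*)·176.1984]/1.31 = 209.7600. B = V − Δ·S = 0.0000.
(0,0): S=152.0000. Δ = (V_up−V_dn)/(S_up−S_dn) = (209.7600−117.0671)/(209.7600−127.6800) = 1.1293. V = [p*·209.7600 + (1−p*)·117.0671]/1.31 = 150.9498. B = V − Δ·S = -20.7038.
Check: Δ(0,0)·S0 + B(0,0) = 150.9498 = V0.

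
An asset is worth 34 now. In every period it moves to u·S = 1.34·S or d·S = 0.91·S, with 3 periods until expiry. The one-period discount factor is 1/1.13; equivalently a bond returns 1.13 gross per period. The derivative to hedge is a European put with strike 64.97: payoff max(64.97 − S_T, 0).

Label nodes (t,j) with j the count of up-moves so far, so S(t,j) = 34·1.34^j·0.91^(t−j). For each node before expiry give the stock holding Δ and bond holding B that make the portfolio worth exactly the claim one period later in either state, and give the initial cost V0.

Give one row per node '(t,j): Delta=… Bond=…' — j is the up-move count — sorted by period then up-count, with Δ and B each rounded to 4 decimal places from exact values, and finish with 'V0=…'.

(0,0): Delta=-0.7639 Bond=38.5631
(1,0): Delta=-1.0000 Bond=50.8810
(1,1): Delta=-0.6109 Bond=36.6037
(2,0): Delta=-1.0000 Bond=57.4956
(2,1): Delta=-1.0000 Bond=57.4956
(2,2): Delta=-0.3586 Bond=25.9620
V0=12.5903

The replicating-portfolio and risk-neutral prices coincide; use p* = (1.13−0.91)/(1.34−0.91) = 0.5116 for the latter.
Terminal payoffs: V(3,0)=39.3486, V(3,1)=27.2418, V(3,2)=9.4141, V(3,3)=0.0000
Node (2,0) S=28.1554: V=(p*·27.2418+(1−p*)·39.3486)/1.13=29.3402; Δ=(27.2418−39.3486)/(37.7282−25.6214)=-1.0000; B=V−Δ·S=57.4956
Node (2,1) S=41.4596: V=(p*·9.4141+(1−p*)·27.2418)/1.13=16.0360; Δ=(9.4141−27.2418)/(55.5559−37.7282)=-1.0000; B=V−Δ·S=57.4956
Node (2,2) S=61.0504: V=(p*·0.0000+(1−p*)·9.4141)/1.13=4.0687; Δ=(0.0000−9.4141)/(81.8075−55.5559)=-0.3586; B=V−Δ·S=25.9620
Node (1,0) S=30.9400: V=(p*·16.0360+(1−p*)·29.3402)/1.13=19.9410; Δ=(16.0360−29.3402)/(41.4596−28.1554)=-1.0000; B=V−Δ·S=50.8810
Node (1,1) S=45.5600: V=(p*·4.0687+(1−p*)·16.0360)/1.13=8.7727; Δ=(4.0687−16.0360)/(61.0504−41.4596)=-0.6109; B=V−Δ·S=36.6037
Node (0,0) S=34.0000: V=(p*·8.7727+(1−p*)·19.9410)/1.13=12.5903; Δ=(8.7727−19.9410)/(45.5600−30.9400)=-0.7639; B=V−Δ·S=38.5631
Each (Δ,B) replicates both successor values, so the strategy is self-financing and V0 is arbitrage-free.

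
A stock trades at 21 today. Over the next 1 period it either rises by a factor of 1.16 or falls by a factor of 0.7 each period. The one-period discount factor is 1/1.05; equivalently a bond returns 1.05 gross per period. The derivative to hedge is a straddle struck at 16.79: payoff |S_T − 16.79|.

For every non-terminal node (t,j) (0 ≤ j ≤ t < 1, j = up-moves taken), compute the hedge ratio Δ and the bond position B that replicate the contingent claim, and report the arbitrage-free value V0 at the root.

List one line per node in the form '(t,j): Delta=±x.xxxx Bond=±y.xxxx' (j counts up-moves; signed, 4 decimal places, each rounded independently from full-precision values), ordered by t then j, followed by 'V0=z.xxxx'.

Since d<R<u, set p* = (R−d)/(u−d) = 0.7609; price each node as the discounted p*-expectation of its children.
Terminal values V(1,·): V(1,0)=2.0900, V(1,1)=7.5700
  t=0,j=0: stock 21.0000 → up 24.3600 (V=7.5700), down 14.7000 (V=2.0900). Price 5.9615; hedge Δ=0.5673, bond B=-5.9516.
Each (Δ,B) replicates both successor values, so the strategy is self-financing and V0 is arbitrage-free.

(0,0): Delta=0.5673 Bond=-5.9516
V0=5.9615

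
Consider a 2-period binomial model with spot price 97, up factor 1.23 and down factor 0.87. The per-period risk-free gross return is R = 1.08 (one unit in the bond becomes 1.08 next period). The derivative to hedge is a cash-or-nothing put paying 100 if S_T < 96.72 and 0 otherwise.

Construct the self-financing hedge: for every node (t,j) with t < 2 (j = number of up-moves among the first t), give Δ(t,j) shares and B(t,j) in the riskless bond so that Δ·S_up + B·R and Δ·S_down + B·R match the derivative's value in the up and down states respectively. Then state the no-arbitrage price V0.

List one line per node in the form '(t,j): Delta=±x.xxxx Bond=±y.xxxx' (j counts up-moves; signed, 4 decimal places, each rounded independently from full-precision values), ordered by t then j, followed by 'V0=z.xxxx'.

No-arbitrage ⇒ martingale measure with p* = (R−d)/(u−d) = 0.5833.
At expiry t=2: V(2,0)=100.0000, V(2,1)=0.0000, V(2,2)=0.0000
(1,0): S=84.3900. Δ = (V_up−V_dn)/(S_up−S_dn) = (0.0000−100.0000)/(103.7997−73.4193) = -3.2916. V = [p*·0.0000 + (1−p*)·100.0000]/1.08 = 38.5802. B = V − Δ·S = 316.3580.
(1,1): S=119.3100. Δ = (V_up−V_dn)/(S_up−S_dn) = (0.0000−0.0000)/(146.7513−103.7997) = 0.0000. V = [p*·0.0000 + (1−p*)·0.0000]/1.08 = 0.0000. B = V − Δ·S = 0.0000.
(0,0): S=97.0000. Δ = (V_up−V_dn)/(S_up−S_dn) = (0.0000−38.5802)/(119.3100−84.3900) = -1.1048. V = [p*·0.0000 + (1−p*)·38.5802]/1.08 = 14.8844. B = V − Δ·S = 122.0517.
Each (Δ,B) replicates both successor values, so the strategy is self-financing and V0 is arbitrage-free.

(0,0): Delta=-1.1048 Bond=122.0517
(1,0): Delta=-3.2916 Bond=316.3580
(1,1): Delta=0.0000 Bond=0.0000
V0=14.8844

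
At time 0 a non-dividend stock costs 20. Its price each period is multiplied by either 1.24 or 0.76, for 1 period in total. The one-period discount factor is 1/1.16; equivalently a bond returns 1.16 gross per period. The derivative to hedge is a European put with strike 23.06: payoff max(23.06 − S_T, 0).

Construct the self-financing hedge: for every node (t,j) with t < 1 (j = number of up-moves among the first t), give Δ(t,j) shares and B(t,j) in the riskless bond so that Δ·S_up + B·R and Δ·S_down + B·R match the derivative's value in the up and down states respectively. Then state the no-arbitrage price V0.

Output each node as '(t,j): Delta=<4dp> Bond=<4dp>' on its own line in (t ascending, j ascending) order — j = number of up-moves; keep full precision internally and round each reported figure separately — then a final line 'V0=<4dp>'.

(0,0): Delta=-0.8187 Bond=17.5043
V0=1.1293

The replicating-portfolio and risk-neutral prices coincide; use p* = (1.16−0.76)/(1.24−0.76) = 0.8333 for the latter.
At expiry t=1: V(1,0)=7.8600, V(1,1)=0.0000
  t=0,j=0: stock 20.0000 → up 24.8000 (V=0.0000), down 15.2000 (V=7.8600). Price 1.1293; hedge Δ=-0.8187, bond B=17.5043.
Check: Δ(0,0)·S0 + B(0,0) = 1.1293 = V0.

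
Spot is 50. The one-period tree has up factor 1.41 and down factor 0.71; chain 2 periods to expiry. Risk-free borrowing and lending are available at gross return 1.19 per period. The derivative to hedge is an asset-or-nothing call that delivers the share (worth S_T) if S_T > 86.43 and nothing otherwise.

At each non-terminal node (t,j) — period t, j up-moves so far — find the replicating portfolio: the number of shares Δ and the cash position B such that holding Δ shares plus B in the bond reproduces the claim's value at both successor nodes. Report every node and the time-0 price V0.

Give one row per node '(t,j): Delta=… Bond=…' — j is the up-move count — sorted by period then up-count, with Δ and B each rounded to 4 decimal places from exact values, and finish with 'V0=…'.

Risk-neutral probability p* = (R−d)/(u−d) = (1.19−0.71)/(1.41−0.71) = 0.6857.
Terminal payoffs: V(2,0)=0.0000, V(2,1)=0.0000, V(2,2)=99.4050
  t=1,j=0: stock 35.5000 → up 50.0550 (V=0.0000), down 25.2050 (V=0.0000). Price 0.0000; hedge Δ=0.0000, bond B=0.0000.
  t=1,j=1: stock 70.5000 → up 99.4050 (V=99.4050), down 50.0550 (V=0.0000). Price 57.2802; hedge Δ=2.0143, bond B=-84.7270.
  t=0,j=0: stock 50.0000 → up 70.5000 (V=57.2802), down 35.5000 (V=0.0000). Price 33.0066; hedge Δ=1.6366, bond B=-48.8223.
Each (Δ,B) replicates both successor values, so the strategy is self-financing and V0 is arbitrage-free.

(0,0): Delta=1.6366 Bond=-48.8223
(1,0): Delta=0.0000 Bond=0.0000
(1,1): Delta=2.0143 Bond=-84.7270
V0=33.0066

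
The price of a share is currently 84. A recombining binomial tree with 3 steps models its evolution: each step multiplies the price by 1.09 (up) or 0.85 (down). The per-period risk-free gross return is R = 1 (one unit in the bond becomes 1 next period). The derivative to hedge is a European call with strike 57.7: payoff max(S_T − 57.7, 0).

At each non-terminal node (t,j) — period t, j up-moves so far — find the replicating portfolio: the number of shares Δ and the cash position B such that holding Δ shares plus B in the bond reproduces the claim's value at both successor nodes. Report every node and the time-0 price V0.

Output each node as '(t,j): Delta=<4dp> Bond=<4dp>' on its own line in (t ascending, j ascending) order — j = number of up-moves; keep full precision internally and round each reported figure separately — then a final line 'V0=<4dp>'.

(0,0): Delta=0.9574 Bond=-53.7955
(1,0): Delta=0.8662 Bond=-47.2879
(1,1): Delta=1.0000 Bond=-57.7000
(2,0): Delta=0.5803 Bond=-29.9345
(2,1): Delta=1.0000 Bond=-57.7000
(2,2): Delta=1.0000 Bond=-57.7000
V0=26.6224

Under the risk-neutral measure, an up-move has probability p* = (R−d)/(u−d) = 0.6250 and values discount at R = 1.
At expiry t=3: V(3,0)=0.0000, V(3,1)=8.4521, V(3,2)=27.1303, V(3,3)=51.0824
(2,0): S=60.6900. Δ = (V_up−V_dn)/(S_up−S_dn) = (8.4521−0.0000)/(66.1521−51.5865) = 0.5803. V = [p*·8.4521 + (1−p*)·0.0000]/1 = 5.2826. B = V − Δ·S = -29.9345.
(2,1): S=77.8260. Δ = (V_up−V_dn)/(S_up−S_dn) = (27.1303−8.4521)/(84.8303−66.1521) = 1.0000. V = [p*·27.1303 + (1−p*)·8.4521]/1 = 20.1260. B = V − Δ·S = -57.7000.
(2,2): S=99.8004. Δ = (V_up−V_dn)/(S_up−S_dn) = (51.0824−27.1303)/(108.7824−84.8303) = 1.0000. V = [p*·51.0824 + (1−p*)·27.1303]/1 = 42.1004. B = V − Δ·S = -57.7000.
(1,0): S=71.4000. Δ = (V_up−V_dn)/(S_up−S_dn) = (20.1260−5.2826)/(77.8260−60.6900) = 0.8662. V = [p*·20.1260 + (1−p*)·5.2826]/1 = 14.5597. B = V − Δ·S = -47.2879.
(1,1): S=91.5600. Δ = (V_up−V_dn)/(S_up−S_dn) = (42.1004−20.1260)/(99.8004−77.8260) = 1.0000. V = [p*·42.1004 + (1−p*)·20.1260]/1 = 33.8600. B = V − Δ·S = -57.7000.
(0,0): S=84.0000. Δ = (V_up−V_dn)/(S_up−S_dn) = (33.8600−14.5597)/(91.5600−71.4000) = 0.9574. V = [p*·33.8600 + (1−p*)·14.5597]/1 = 26.6224. B = V − Δ·S = -53.7955.
Root portfolio cost Δ·84+B reproduces V0=26.6224.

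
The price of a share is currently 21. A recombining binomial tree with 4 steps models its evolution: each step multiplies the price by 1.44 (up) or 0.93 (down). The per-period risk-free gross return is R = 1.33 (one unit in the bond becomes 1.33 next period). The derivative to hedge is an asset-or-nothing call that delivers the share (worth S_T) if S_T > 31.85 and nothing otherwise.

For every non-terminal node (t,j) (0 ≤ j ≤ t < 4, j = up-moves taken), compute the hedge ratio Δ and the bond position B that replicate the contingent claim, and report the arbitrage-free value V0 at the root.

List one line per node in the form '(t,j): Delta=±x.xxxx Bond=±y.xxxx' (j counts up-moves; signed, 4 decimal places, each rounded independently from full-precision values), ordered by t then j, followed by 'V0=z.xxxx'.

(0,0): Delta=1.1022 Bond=-2.4026
(1,0): Delta=1.4443 Bond=-9.8767
(1,1): Delta=1.0415 Bond=-1.3580
(2,0): Delta=2.3977 Bond=-30.4516
(2,1): Delta=1.2750 Bond=-8.3742
(2,2): Delta=1.0000 Bond=0.0000
(3,0): Delta=0.0000 Bond=0.0000
(3,1): Delta=2.8235 Bond=-51.6382
(3,2): Delta=1.0000 Bond=0.0000
(3,3): Delta=1.0000 Bond=0.0000
V0=20.7444

Since d<R<u, set p* = (R−d)/(u−d) = 0.7843; price each node as the discounted p*-expectation of its children.
Terminal values V(4,·): V(4,0)=0.0000, V(4,1)=0.0000, V(4,2)=37.6626, V(4,3)=58.3163, V(4,4)=90.2962
(3,0): S=16.8915. Δ = (V_up−V_dn)/(S_up−S_dn) = (0.0000−0.0000)/(24.3238−15.7091) = 0.0000. V = [p*·0.0000 + (1−p*)·0.0000]/1.33 = 0.0000. B = V − Δ·S = 0.0000.
(3,1): S=26.1546. Δ = (V_up−V_dn)/(S_up−S_dn) = (37.6626−0.0000)/(37.6626−24.3238) = 2.8235. V = [p*·37.6626 + (1−p*)·0.0000]/1.33 = 22.2100. B = V − Δ·S = -51.6382.
(3,2): S=40.4974. Δ = (V_up−V_dn)/(S_up−S_dn) = (58.3163−37.6626)/(58.3163−37.6626) = 1.0000. V = [p*·58.3163 + (1−p*)·37.6626]/1.33 = 40.4974. B = V − Δ·S = 0.0000.
(3,3): S=62.7057. Δ = (V_up−V_dn)/(S_up−S_dn) = (90.2962−58.3163)/(90.2962−58.3163) = 1.0000. V = [p*·90.2962 + (1−p*)·58.3163]/1.33 = 62.7057. B = V − Δ·S = 0.0000.
(2,0): S=18.1629. Δ = (V_up−V_dn)/(S_up−S_dn) = (22.2100−0.0000)/(26.1546−16.8915) = 2.3977. V = [p*·22.2100 + (1−p*)·0.0000]/1.33 = 13.0974. B = V − Δ·S = -30.4516.
(2,1): S=28.1232. Δ = (V_up−V_dn)/(S_up−S_dn) = (40.4974−22.2100)/(40.4974−26.1546) = 1.2750. V = [p*·40.4974 + (1−p*)·22.2100]/1.33 = 27.4835. B = V − Δ·S = -8.3742.
(2,2): S=43.5456. Δ = (V_up−V_dn)/(S_up−S_dn) = (62.7057−40.4974)/(62.7057−40.4974) = 1.0000. V = [p*·62.7057 + (1−p*)·40.4974]/1.33 = 43.5456. B = V − Δ·S = 0.0000.
(1,0): S=19.5300. Δ = (V_up−V_dn)/(S_up−S_dn) = (27.4835−13.0974)/(28.1232−18.1629) = 1.4443. V = [p*·27.4835 + (1−p*)·13.0974]/1.33 = 18.3313. B = V − Δ·S = -9.8767.
(1,1): S=30.2400. Δ = (V_up−V_dn)/(S_up−S_dn) = (43.5456−27.4835)/(43.5456−28.1232) = 1.0415. V = [p*·43.5456 + (1−p*)·27.4835]/1.33 = 30.1363. B = V − Δ·S = -1.3580.
(0,0): S=21.0000. Δ = (V_up−V_dn)/(S_up−S_dn) = (30.1363−18.3313)/(30.2400−19.5300) = 1.1022. V = [p*·30.1363 + (1−p*)·18.3313]/1.33 = 20.7444. B = V − Δ·S = -2.4026.
The time-0 hedge costs 20.7444, which is the no-arbitrage price.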